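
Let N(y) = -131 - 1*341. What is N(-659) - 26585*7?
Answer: -186567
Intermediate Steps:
N(y) = -472 (N(y) = -131 - 341 = -472)
N(-659) - 26585*7 = -472 - 26585*7 = -472 - 1*186095 = -472 - 186095 = -186567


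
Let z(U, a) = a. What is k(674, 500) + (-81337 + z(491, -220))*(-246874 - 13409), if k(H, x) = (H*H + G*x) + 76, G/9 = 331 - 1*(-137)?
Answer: 21230460983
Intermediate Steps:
G = 4212 (G = 9*(331 - 1*(-137)) = 9*(331 + 137) = 9*468 = 4212)
k(H, x) = 76 + H**2 + 4212*x (k(H, x) = (H*H + 4212*x) + 76 = (H**2 + 4212*x) + 76 = 76 + H**2 + 4212*x)
k(674, 500) + (-81337 + z(491, -220))*(-246874 - 13409) = (76 + 674**2 + 4212*500) + (-81337 - 220)*(-246874 - 13409) = (76 + 454276 + 2106000) - 81557*(-260283) = 2560352 + 21227900631 = 21230460983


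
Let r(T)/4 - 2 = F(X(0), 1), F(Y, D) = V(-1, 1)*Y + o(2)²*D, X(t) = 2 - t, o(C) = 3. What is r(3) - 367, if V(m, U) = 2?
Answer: -307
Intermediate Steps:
F(Y, D) = 2*Y + 9*D (F(Y, D) = 2*Y + 3²*D = 2*Y + 9*D)
r(T) = 60 (r(T) = 8 + 4*(2*(2 - 1*0) + 9*1) = 8 + 4*(2*(2 + 0) + 9) = 8 + 4*(2*2 + 9) = 8 + 4*(4 + 9) = 8 + 4*13 = 8 + 52 = 60)
r(3) - 367 = 60 - 367 = -307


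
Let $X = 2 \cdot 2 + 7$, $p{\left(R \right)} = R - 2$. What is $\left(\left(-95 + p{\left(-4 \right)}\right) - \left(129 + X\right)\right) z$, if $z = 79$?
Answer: $-19039$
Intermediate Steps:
$p{\left(R \right)} = -2 + R$
$X = 11$ ($X = 4 + 7 = 11$)
$\left(\left(-95 + p{\left(-4 \right)}\right) - \left(129 + X\right)\right) z = \left(\left(-95 - 6\right) - 140\right) 79 = \left(-101 - 140\right) 79 = \left(-241\right) 79 = -19039$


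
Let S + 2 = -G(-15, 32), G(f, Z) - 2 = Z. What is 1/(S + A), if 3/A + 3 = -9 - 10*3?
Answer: -14/505 ≈ -0.027723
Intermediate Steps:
G(f, Z) = 2 + Z
S = -36 (S = -2 - (2 + 32) = -2 - 1*34 = -2 - 34 = -36)
A = -1/14 (A = 3/(-3 + (-9 - 10*3)) = 3/(-3 + (-9 - 30)) = 3/(-3 - 39) = 3/(-42) = 3*(-1/42) = -1/14 ≈ -0.071429)
1/(S + A) = 1/(-36 - 1/14) = 1/(-505/14) = -14/505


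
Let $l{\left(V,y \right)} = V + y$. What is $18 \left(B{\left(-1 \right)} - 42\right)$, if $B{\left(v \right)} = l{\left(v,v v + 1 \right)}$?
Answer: $-738$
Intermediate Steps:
$B{\left(v \right)} = 1 + v + v^{2}$ ($B{\left(v \right)} = v + \left(v v + 1\right) = v + \left(v^{2} + 1\right) = v + \left(1 + v^{2}\right) = 1 + v + v^{2}$)
$18 \left(B{\left(-1 \right)} - 42\right) = 18 \left(\left(1 - 1 + \left(-1\right)^{2}\right) - 42\right) = 18 \left(\left(1 - 1 + 1\right) - 42\right) = 18 \left(1 - 42\right) = 18 \left(-41\right) = -738$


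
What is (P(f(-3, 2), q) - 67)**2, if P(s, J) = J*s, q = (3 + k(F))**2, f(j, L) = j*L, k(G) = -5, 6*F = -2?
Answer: 8281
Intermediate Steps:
F = -1/3 (F = (1/6)*(-2) = -1/3 ≈ -0.33333)
f(j, L) = L*j
q = 4 (q = (3 - 5)**2 = (-2)**2 = 4)
(P(f(-3, 2), q) - 67)**2 = (4*(2*(-3)) - 67)**2 = (4*(-6) - 67)**2 = (-24 - 67)**2 = (-91)**2 = 8281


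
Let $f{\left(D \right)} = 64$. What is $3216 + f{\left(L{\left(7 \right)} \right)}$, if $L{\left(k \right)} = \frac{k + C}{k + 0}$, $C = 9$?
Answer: $3280$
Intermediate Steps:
$L{\left(k \right)} = \frac{9 + k}{k}$ ($L{\left(k \right)} = \frac{k + 9}{k + 0} = \frac{9 + k}{k}$)
$3216 + f{\left(L{\left(7 \right)} \right)} = 3216 + 64 = 3280$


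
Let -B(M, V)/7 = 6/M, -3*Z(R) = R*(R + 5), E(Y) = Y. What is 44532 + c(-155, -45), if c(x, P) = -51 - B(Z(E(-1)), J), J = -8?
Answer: 89025/2 ≈ 44513.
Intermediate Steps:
Z(R) = -R*(5 + R)/3 (Z(R) = -R*(R + 5)/3 = -R*(5 + R)/3)
B(M, V) = -42/M
c(x, P) = -39/2 (c(x, P) = -51 - (-42)/((-⅓*(-1)*(5 - 1))) = -51 - (-42)/((-⅓*(-1)*4)) = -51 - (-42)/4/3 = -51 - (-42)*3/4 = -51 - 1*(-63/2) = -51 + 63/2 = -39/2)
44532 + c(-155, -45) = 44532 - 39/2 = 89025/2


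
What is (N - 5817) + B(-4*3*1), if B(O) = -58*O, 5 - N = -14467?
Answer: 9351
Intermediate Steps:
N = 14472 (N = 5 - 1*(-14467) = 5 + 14467 = 14472)
(N - 5817) + B(-4*3*1) = (14472 - 5817) - 58*(-4*3) = 8655 - (-696) = 8655 - 58*(-12) = 8655 + 696 = 9351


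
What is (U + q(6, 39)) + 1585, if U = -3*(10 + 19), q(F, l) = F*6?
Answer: 1534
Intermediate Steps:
q(F, l) = 6*F
U = -87 (U = -3*29 = -87)
(U + q(6, 39)) + 1585 = (-87 + 6*6) + 1585 = (-87 + 36) + 1585 = -51 + 1585 = 1534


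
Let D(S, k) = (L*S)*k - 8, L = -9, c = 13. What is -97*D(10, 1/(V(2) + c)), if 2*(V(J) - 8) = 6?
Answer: 4559/4 ≈ 1139.8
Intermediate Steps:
V(J) = 11 (V(J) = 8 + (½)*6 = 8 + 3 = 11)
D(S, k) = -8 - 9*S*k (D(S, k) = (-9*S)*k - 8 = -9*S*k - 8 = -8 - 9*S*k)
-97*D(10, 1/(V(2) + c)) = -97*(-8 - 9*10/(11 + 13)) = -97*(-8 - 9*10/24) = -97*(-8 - 9*10*1/24) = -97*(-8 - 15/4) = -97*(-47/4) = 4559/4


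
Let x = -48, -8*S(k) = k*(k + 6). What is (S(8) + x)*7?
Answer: -434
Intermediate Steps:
S(k) = -k*(6 + k)/8 (S(k) = -k*(k + 6)/8 = -k*(6 + k)/8)
(S(8) + x)*7 = (-1/8*8*(6 + 8) - 48)*7 = (-1/8*8*14 - 48)*7 = (-14 - 48)*7 = -62*7 = -434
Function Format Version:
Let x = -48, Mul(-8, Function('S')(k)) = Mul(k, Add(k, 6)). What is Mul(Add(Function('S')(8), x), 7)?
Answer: -434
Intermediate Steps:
Function('S')(k) = Mul(Rational(-1, 8), k, Add(6, k)) (Function('S')(k) = Mul(Rational(-1, 8), Mul(k, Add(k, 6))) = Mul(Rational(-1, 8), Mul(k, Add(6, k))) = Mul(Rational(-1, 8), k, Add(6, k)))
Mul(Add(Function('S')(8), x), 7) = Mul(Add(Mul(Rational(-1, 8), 8, Add(6, 8)), -48), 7) = Mul(Add(Mul(Rational(-1, 8), 8, 14), -48), 7) = Mul(Add(-14, -48), 7) = Mul(-62, 7) = -434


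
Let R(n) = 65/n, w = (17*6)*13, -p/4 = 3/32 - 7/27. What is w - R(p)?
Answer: 13506/11 ≈ 1227.8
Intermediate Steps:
p = 143/216 (p = -4*(3/32 - 7/27) = -4*(-143/864) = 143/216 ≈ 0.66204)
w = 1326 (w = 102*13 = 1326)
w - R(p) = 1326 - 65/143/216 = 1326 - 65*216/143 = 1326 - 1*1080/11 = 1326 - 1080/11 = 13506/11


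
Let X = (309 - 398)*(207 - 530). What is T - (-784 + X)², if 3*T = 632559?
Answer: -781718516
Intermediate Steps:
T = 210853 (T = (⅓)*632559 = 210853)
X = 28747 (X = -89*(-323) = 28747)
T - (-784 + X)² = 210853 - (-784 + 28747)² = 210853 - 1*27963² = 210853 - 1*781929369 = 210853 - 781929369 = -781718516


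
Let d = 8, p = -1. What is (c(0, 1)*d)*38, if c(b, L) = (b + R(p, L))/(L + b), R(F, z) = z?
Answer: 304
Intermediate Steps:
c(b, L) = 1 (c(b, L) = (b + L)/(L + b) = (L + b)/(L + b) = 1)
(c(0, 1)*d)*38 = (1*8)*38 = 8*38 = 304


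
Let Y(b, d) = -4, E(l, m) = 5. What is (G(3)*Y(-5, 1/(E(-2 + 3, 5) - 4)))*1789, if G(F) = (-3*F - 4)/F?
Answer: 93028/3 ≈ 31009.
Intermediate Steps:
G(F) = (-4 - 3*F)/F
(G(3)*Y(-5, 1/(E(-2 + 3, 5) - 4)))*1789 = ((-3 - 4/3)*(-4))*1789 = -13/3*(-4)*1789 = (52/3)*1789 = 93028/3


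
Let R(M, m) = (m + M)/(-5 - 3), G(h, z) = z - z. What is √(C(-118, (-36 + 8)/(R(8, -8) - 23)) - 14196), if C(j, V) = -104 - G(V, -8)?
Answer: 10*I*√143 ≈ 119.58*I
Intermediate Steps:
G(h, z) = 0
R(M, m) = -M/8 - m/8 (R(M, m) = (M + m)/(-8) = (M + m)*(-⅛) = -M/8 - m/8)
C(j, V) = -104 (C(j, V) = -104 - 1*0 = -104 + 0 = -104)
√(C(-118, (-36 + 8)/(R(8, -8) - 23)) - 14196) = √(-104 - 14196) = √(-14300) = 10*I*√143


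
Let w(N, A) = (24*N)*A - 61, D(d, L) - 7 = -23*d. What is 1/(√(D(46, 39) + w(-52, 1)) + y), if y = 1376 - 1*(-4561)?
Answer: 5937/35250329 - 2*I*√590/35250329 ≈ 0.00016842 - 1.3781e-6*I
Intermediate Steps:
D(d, L) = 7 - 23*d
y = 5937 (y = 1376 + 4561 = 5937)
w(N, A) = -61 + 24*A*N (w(N, A) = 24*A*N - 61 = -61 + 24*A*N)
1/(√(D(46, 39) + w(-52, 1)) + y) = 1/(√((7 - 23*46) + (-61 + 24*1*(-52))) + 5937) = 1/(√((7 - 1058) + (-61 - 1248)) + 5937) = 1/(√(-1051 - 1309) + 5937) = 1/(√(-2360) + 5937) = 1/(2*I*√590 + 5937) = 1/(5937 + 2*I*√590)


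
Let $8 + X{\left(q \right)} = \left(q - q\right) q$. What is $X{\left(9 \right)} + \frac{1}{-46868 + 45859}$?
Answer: $- \frac{8073}{1009} \approx -8.001$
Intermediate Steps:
$X{\left(q \right)} = -8$ ($X{\left(q \right)} = -8 + \left(q - q\right) q = -8 + 0 q = -8 + 0 = -8$)
$X{\left(9 \right)} + \frac{1}{-46868 + 45859} = -8 + \frac{1}{-46868 + 45859} = -8 + \frac{1}{-1009} = -8 - \frac{1}{1009} = - \frac{8073}{1009}$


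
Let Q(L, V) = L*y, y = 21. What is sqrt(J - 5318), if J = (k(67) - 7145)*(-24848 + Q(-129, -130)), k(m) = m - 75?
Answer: sqrt(197109903) ≈ 14040.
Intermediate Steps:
k(m) = -75 + m
Q(L, V) = 21*L (Q(L, V) = L*21 = 21*L)
J = 197115221 (J = ((-75 + 67) - 7145)*(-24848 + 21*(-129)) = (-8 - 7145)*(-24848 - 2709) = -7153*(-27557) = 197115221)
sqrt(J - 5318) = sqrt(197115221 - 5318) = sqrt(197109903)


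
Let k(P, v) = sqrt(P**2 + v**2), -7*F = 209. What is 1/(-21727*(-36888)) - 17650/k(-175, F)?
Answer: 1/801465576 - 61775*sqrt(1544306)/772153 ≈ -99.421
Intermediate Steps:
F = -209/7 (F = -1/7*209 = -209/7 ≈ -29.857)
1/(-21727*(-36888)) - 17650/k(-175, F) = 1/(-21727*(-36888)) - 17650/sqrt((-175)**2 + (-209/7)**2) = -1/21727*(-1/36888) - 17650/sqrt(30625 + 43681/49) = 1/801465576 - 17650*7*sqrt(1544306)/1544306 = 1/801465576 - 61775*sqrt(1544306)/772153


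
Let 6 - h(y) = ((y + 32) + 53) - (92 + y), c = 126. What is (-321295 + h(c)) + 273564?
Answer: -47718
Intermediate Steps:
h(y) = 13 (h(y) = 6 - (((y + 32) + 53) - (92 + y)) = 6 - (((32 + y) + 53) + (-92 - y)) = 6 - ((85 + y) + (-92 - y)) = 6 - 1*(-7) = 6 + 7 = 13)
(-321295 + h(c)) + 273564 = (-321295 + 13) + 273564 = -321282 + 273564 = -47718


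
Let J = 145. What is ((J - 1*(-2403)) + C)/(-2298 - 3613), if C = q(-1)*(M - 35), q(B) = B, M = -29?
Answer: -2612/5911 ≈ -0.44189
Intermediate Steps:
C = 64 (C = -(-29 - 35) = -1*(-64) = 64)
((J - 1*(-2403)) + C)/(-2298 - 3613) = ((145 - 1*(-2403)) + 64)/(-2298 - 3613) = ((145 + 2403) + 64)/(-5911) = (2548 + 64)*(-1/5911) = 2612*(-1/5911) = -2612/5911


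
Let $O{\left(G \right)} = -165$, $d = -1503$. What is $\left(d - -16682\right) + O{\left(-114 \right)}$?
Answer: $15014$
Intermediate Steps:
$\left(d - -16682\right) + O{\left(-114 \right)} = \left(-1503 - -16682\right) - 165 = \left(-1503 + 16682\right) - 165 = 15179 - 165 = 15014$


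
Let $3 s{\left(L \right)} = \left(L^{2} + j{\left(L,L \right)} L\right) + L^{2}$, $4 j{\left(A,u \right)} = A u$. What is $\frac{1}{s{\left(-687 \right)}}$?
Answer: $- \frac{4}{106822317} \approx -3.7445 \cdot 10^{-8}$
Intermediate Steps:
$j{\left(A,u \right)} = \frac{A u}{4}$
$s{\left(L \right)} = \frac{L^{3}}{12} + \frac{2 L^{2}}{3}$ ($s{\left(L \right)} = \frac{\left(L^{2} + \frac{L L}{4} L\right) + L^{2}}{3} = \frac{\left(L^{2} + \frac{L^{2}}{4} L\right) + L^{2}}{3} = \frac{\left(L^{2} + \frac{L^{3}}{4}\right) + L^{2}}{3} = \frac{2 L^{2} + \frac{L^{3}}{4}}{3} = \frac{L^{3}}{12} + \frac{2 L^{2}}{3}$)
$\frac{1}{s{\left(-687 \right)}} = \frac{1}{\frac{1}{12} \left(-687\right)^{2} \left(8 - 687\right)} = \frac{1}{\frac{1}{12} \cdot 471969 \left(-679\right)} = \frac{1}{- \frac{106822317}{4}} = - \frac{4}{106822317}$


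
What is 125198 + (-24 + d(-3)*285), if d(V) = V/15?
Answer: 125117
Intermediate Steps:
d(V) = V/15 (d(V) = V*(1/15) = V/15)
125198 + (-24 + d(-3)*285) = 125198 + (-24 + ((1/15)*(-3))*285) = 125198 + (-24 - ⅕*285) = 125198 + (-24 - 57) = 125198 - 81 = 125117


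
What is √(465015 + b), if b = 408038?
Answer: √873053 ≈ 934.37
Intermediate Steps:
√(465015 + b) = √(465015 + 408038) = √873053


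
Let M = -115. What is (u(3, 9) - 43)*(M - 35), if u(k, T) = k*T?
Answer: 2400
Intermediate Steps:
u(k, T) = T*k
(u(3, 9) - 43)*(M - 35) = (9*3 - 43)*(-115 - 35) = (27 - 43)*(-150) = -16*(-150) = 2400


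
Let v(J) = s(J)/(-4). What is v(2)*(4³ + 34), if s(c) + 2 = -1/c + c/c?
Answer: 147/4 ≈ 36.750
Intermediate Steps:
s(c) = -1 - 1/c (s(c) = -2 + (-1/c + c/c) = -2 + (-1/c + 1) = -2 + (1 - 1/c) = -1 - 1/c)
v(J) = -(-1 - J)/(4*J) (v(J) = ((-1 - J)/J)/(-4) = ((-1 - J)/J)*(-¼) = -(-1 - J)/(4*J))
v(2)*(4³ + 34) = ((¼)*(1 + 2)/2)*(4³ + 34) = ((¼)*(½)*3)*(64 + 34) = (3/8)*98 = 147/4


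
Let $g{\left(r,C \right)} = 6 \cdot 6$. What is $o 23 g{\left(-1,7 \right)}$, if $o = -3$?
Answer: $-2484$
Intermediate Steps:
$g{\left(r,C \right)} = 36$
$o 23 g{\left(-1,7 \right)} = \left(-3\right) 23 \cdot 36 = \left(-69\right) 36 = -2484$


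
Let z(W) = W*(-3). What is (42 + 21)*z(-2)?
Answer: 378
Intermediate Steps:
z(W) = -3*W
(42 + 21)*z(-2) = (42 + 21)*(-3*(-2)) = 63*6 = 378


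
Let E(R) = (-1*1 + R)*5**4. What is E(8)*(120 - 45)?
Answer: 328125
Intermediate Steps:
E(R) = -625 + 625*R (E(R) = (-1 + R)*625 = -625 + 625*R)
E(8)*(120 - 45) = (-625 + 625*8)*(120 - 45) = (-625 + 5000)*75 = 4375*75 = 328125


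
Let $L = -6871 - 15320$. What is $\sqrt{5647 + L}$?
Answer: $4 i \sqrt{1034} \approx 128.62 i$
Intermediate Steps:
$L = -22191$
$\sqrt{5647 + L} = \sqrt{5647 - 22191} = \sqrt{-16544} = 4 i \sqrt{1034}$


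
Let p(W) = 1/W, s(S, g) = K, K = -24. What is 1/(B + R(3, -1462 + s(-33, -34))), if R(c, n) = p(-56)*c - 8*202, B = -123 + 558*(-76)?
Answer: -56/2472235 ≈ -2.2652e-5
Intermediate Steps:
s(S, g) = -24
B = -42531 (B = -123 - 42408 = -42531)
R(c, n) = -1616 - c/56 (R(c, n) = c/(-56) - 8*202 = -c/56 - 1616 = -1616 - c/56)
1/(B + R(3, -1462 + s(-33, -34))) = 1/(-42531 + (-1616 - 1/56*3)) = 1/(-42531 + (-1616 - 3/56)) = 1/(-42531 - 90499/56) = 1/(-2472235/56) = -56/2472235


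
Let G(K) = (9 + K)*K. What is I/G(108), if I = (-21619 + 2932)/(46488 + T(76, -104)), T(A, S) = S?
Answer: -6229/195369408 ≈ -3.1883e-5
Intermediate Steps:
G(K) = K*(9 + K)
I = -18687/46384 (I = (-21619 + 2932)/(46488 - 104) = -18687/46384 ≈ -0.40288)
I/G(108) = -18687*1/(108*(9 + 108))/46384 = -18687/(46384*(108*117)) = -18687/46384/12636 = -18687/46384*1/12636 = -6229/195369408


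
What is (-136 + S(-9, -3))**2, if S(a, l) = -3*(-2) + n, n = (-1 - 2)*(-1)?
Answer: 16129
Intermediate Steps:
n = 3 (n = -3*(-1) = 3)
S(a, l) = 9 (S(a, l) = -3*(-2) + 3 = 6 + 3 = 9)
(-136 + S(-9, -3))**2 = (-136 + 9)**2 = (-127)**2 = 16129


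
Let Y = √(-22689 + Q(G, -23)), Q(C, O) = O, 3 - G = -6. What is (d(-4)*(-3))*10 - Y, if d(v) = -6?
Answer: 180 - 2*I*√5678 ≈ 180.0 - 150.71*I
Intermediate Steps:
G = 9 (G = 3 - 1*(-6) = 3 + 6 = 9)
Y = 2*I*√5678 (Y = √(-22689 - 23) = √(-22712) = 2*I*√5678 ≈ 150.71*I)
(d(-4)*(-3))*10 - Y = -6*(-3)*10 - 2*I*√5678 = 18*10 - 2*I*√5678 = 180 - 2*I*√5678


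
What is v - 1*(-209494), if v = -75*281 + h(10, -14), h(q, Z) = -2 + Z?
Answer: 188403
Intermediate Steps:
v = -21091 (v = -75*281 + (-2 - 14) = -21075 - 16 = -21091)
v - 1*(-209494) = -21091 - 1*(-209494) = -21091 + 209494 = 188403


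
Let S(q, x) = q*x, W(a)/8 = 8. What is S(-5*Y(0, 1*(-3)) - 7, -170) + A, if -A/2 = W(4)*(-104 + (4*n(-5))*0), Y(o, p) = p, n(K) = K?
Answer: 11952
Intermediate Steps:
W(a) = 64 (W(a) = 8*8 = 64)
A = 13312 (A = -128*(-104 + (4*(-5))*0) = -128*(-104 - 20*0) = -128*(-104 + 0) = -128*(-104) = -2*(-6656) = 13312)
S(-5*Y(0, 1*(-3)) - 7, -170) + A = (-5*(-3) - 7)*(-170) + 13312 = (15 - 7)*(-170) + 13312 = 8*(-170) + 13312 = -1360 + 13312 = 11952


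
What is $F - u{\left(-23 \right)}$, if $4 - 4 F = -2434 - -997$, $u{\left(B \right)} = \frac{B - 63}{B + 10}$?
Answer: $\frac{18389}{52} \approx 353.63$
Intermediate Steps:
$u{\left(B \right)} = \frac{-63 + B}{10 + B}$
$F = \frac{1441}{4}$ ($F = 1 - \frac{-2434 - -997}{4} = 1 - \frac{-2434 + 997}{4} = 1 - - \frac{1437}{4} = 1 + \frac{1437}{4} = \frac{1441}{4} \approx 360.25$)
$F - u{\left(-23 \right)} = \frac{1441}{4} - \frac{-63 - 23}{10 - 23} = \frac{1441}{4} - \frac{1}{-13} \left(-86\right) = \frac{1441}{4} - \left(- \frac{1}{13}\right) \left(-86\right) = \frac{1441}{4} - \frac{86}{13} = \frac{18389}{52}$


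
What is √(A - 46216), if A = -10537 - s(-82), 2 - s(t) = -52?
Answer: I*√56807 ≈ 238.34*I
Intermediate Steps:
s(t) = 54 (s(t) = 2 - 1*(-52) = 2 + 52 = 54)
A = -10591 (A = -10537 - 1*54 = -10537 - 54 = -10591)
√(A - 46216) = √(-10591 - 46216) = √(-56807) = I*√56807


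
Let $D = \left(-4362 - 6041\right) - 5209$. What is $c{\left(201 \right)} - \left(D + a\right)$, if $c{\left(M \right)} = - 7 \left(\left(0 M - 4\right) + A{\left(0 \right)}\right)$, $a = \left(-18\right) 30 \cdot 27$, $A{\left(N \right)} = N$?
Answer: $30220$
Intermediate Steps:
$D = -15612$ ($D = -10403 - 5209 = -15612$)
$a = -14580$ ($a = \left(-540\right) 27 = -14580$)
$c{\left(M \right)} = 28$ ($c{\left(M \right)} = - 7 \left(\left(0 M - 4\right) + 0\right) = - 7 \left(\left(0 - 4\right) + 0\right) = - 7 \left(-4 + 0\right) = \left(-7\right) \left(-4\right) = 28$)
$c{\left(201 \right)} - \left(D + a\right) = 28 - \left(-15612 - 14580\right) = 28 - -30192 = 28 + 30192 = 30220$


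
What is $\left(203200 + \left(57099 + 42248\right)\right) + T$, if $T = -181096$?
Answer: $121451$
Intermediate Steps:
$\left(203200 + \left(57099 + 42248\right)\right) + T = \left(203200 + \left(57099 + 42248\right)\right) - 181096 = \left(203200 + 99347\right) - 181096 = 302547 - 181096 = 121451$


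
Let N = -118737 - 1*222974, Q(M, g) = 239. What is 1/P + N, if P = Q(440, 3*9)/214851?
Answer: -81454078/239 ≈ -3.4081e+5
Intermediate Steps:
P = 239/214851 ≈ 0.0011124
N = -341711 (N = -118737 - 222974 = -341711)
1/P + N = 1/(239/214851) - 341711 = 214851/239 - 341711 = -81454078/239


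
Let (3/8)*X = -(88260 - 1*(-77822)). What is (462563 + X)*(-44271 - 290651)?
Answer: -19771450426/3 ≈ -6.5905e+9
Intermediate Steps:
X = -1328656/3 (X = 8*(-(88260 - 1*(-77822)))/3 = 8*(-(88260 + 77822))/3 = 8*(-1*166082)/3 = (8/3)*(-166082) = -1328656/3 ≈ -4.4289e+5)
(462563 + X)*(-44271 - 290651) = (462563 - 1328656/3)*(-44271 - 290651) = (59033/3)*(-334922) = -19771450426/3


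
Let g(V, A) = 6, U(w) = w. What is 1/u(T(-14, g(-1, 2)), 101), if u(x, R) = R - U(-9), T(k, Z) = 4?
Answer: 1/110 ≈ 0.0090909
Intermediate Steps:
u(x, R) = 9 + R (u(x, R) = R - 1*(-9) = R + 9 = 9 + R)
1/u(T(-14, g(-1, 2)), 101) = 1/(9 + 101) = 1/110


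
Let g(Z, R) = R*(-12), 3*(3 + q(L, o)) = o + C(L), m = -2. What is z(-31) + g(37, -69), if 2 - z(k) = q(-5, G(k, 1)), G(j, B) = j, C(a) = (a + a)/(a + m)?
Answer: 5900/7 ≈ 842.86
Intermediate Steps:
C(a) = 2*a/(-2 + a) (C(a) = (a + a)/(a - 2) = (2*a)/(-2 + a) = 2*a/(-2 + a))
q(L, o) = -3 + o/3 + 2*L/(3*(-2 + L)) (q(L, o) = -3 + (o + 2*L/(-2 + L))/3 = -3 + (o/3 + 2*L/(3*(-2 + L))) = -3 + o/3 + 2*L/(3*(-2 + L)))
z(k) = 95/21 - k/3 (z(k) = 2 - (2*(-5) + (-9 + k)*(-2 - 5))/(3*(-2 - 5)) = 2 - (-10 + (-9 + k)*(-7))/(3*(-7)) = 2 - (-1)*(-10 + (63 - 7*k))/(3*7) = 2 - (-1)*(53 - 7*k)/(3*7) = 2 - (-53/21 + k/3) = 2 + (53/21 - k/3) = 95/21 - k/3)
g(Z, R) = -12*R
z(-31) + g(37, -69) = (95/21 - 1/3*(-31)) - 12*(-69) = (95/21 + 31/3) + 828 = 104/7 + 828 = 5900/7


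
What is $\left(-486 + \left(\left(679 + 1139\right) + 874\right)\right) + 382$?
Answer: $2588$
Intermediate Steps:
$\left(-486 + \left(\left(679 + 1139\right) + 874\right)\right) + 382 = \left(-486 + \left(1818 + 874\right)\right) + 382 = \left(-486 + 2692\right) + 382 = 2206 + 382 = 2588$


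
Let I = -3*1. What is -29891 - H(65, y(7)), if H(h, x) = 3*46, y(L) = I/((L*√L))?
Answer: -30029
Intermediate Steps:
I = -3
y(L) = -3/L^(3/2)
H(h, x) = 138
-29891 - H(65, y(7)) = -29891 - 1*138 = -29891 - 138 = -30029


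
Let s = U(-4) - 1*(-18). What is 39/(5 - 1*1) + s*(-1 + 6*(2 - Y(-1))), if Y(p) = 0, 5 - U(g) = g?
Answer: 1227/4 ≈ 306.75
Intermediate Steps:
U(g) = 5 - g
s = 27 (s = (5 - 1*(-4)) - 1*(-18) = (5 + 4) + 18 = 9 + 18 = 27)
39/(5 - 1*1) + s*(-1 + 6*(2 - Y(-1))) = 39/(5 - 1*1) + 27*(-1 + 6*(2 - 1*0)) = 39/(5 - 1) + 27*(-1 + 6*(2 + 0)) = 39/4 + 27*(-1 + 6*2) = 39*(1/4) + 27*(-1 + 12) = 39/4 + 27*11 = 39/4 + 297 = 1227/4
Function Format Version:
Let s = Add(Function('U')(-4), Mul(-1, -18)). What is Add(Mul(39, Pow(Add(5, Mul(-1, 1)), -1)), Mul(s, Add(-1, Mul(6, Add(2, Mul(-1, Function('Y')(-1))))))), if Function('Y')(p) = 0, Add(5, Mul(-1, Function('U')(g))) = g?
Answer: Rational(1227, 4) ≈ 306.75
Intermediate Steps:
Function('U')(g) = Add(5, Mul(-1, g))
s = 27 (s = Add(Add(5, Mul(-1, -4)), Mul(-1, -18)) = Add(Add(5, 4), 18) = Add(9, 18) = 27)
Add(Mul(39, Pow(Add(5, Mul(-1, 1)), -1)), Mul(s, Add(-1, Mul(6, Add(2, Mul(-1, Function('Y')(-1))))))) = Add(Mul(39, Pow(Add(5, Mul(-1, 1)), -1)), Mul(27, Add(-1, Mul(6, Add(2, Mul(-1, 0)))))) = Add(Mul(39, Pow(Add(5, -1), -1)), Mul(27, Add(-1, Mul(6, Add(2, 0))))) = Add(Mul(39, Pow(4, -1)), Mul(27, Add(-1, Mul(6, 2)))) = Add(Mul(39, Rational(1, 4)), Mul(27, Add(-1, 12))) = Add(Rational(39, 4), Mul(27, 11)) = Add(Rational(39, 4), 297) = Rational(1227, 4)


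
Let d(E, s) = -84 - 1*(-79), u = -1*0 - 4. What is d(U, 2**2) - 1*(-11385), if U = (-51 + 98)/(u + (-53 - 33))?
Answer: 11380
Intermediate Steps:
u = -4 (u = 0 - 4 = -4)
U = -47/90 (U = (-51 + 98)/(-4 + (-53 - 33)) = 47/(-4 - 86) = 47/(-90) = 47*(-1/90) = -47/90 ≈ -0.52222)
d(E, s) = -5 (d(E, s) = -84 + 79 = -5)
d(U, 2**2) - 1*(-11385) = -5 - 1*(-11385) = -5 + 11385 = 11380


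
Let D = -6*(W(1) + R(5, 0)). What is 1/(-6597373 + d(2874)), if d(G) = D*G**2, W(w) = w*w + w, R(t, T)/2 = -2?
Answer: 1/92521139 ≈ 1.0808e-8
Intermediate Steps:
R(t, T) = -4 (R(t, T) = 2*(-2) = -4)
W(w) = w + w**2 (W(w) = w**2 + w = w + w**2)
D = 12 (D = -6*(1*(1 + 1) - 4) = -6*(1*2 - 4) = -6*(2 - 4) = -6*(-2) = 12)
d(G) = 12*G**2
1/(-6597373 + d(2874)) = 1/(-6597373 + 12*2874**2) = 1/(-6597373 + 12*8259876) = 1/(-6597373 + 99118512) = 1/92521139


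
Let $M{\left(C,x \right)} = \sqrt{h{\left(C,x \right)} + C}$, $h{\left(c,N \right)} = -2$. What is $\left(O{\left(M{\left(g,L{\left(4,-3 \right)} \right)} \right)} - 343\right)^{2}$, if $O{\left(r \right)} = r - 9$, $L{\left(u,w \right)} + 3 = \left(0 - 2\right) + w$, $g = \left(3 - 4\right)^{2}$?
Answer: $\left(352 - i\right)^{2} \approx 1.239 \cdot 10^{5} - 704.0 i$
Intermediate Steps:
$g = 1$ ($g = \left(-1\right)^{2} = 1$)
$L{\left(u,w \right)} = -5 + w$ ($L{\left(u,w \right)} = -3 + \left(\left(0 - 2\right) + w\right) = -3 + \left(-2 + w\right) = -5 + w$)
$M{\left(C,x \right)} = \sqrt{-2 + C}$
$O{\left(r \right)} = -9 + r$ ($O{\left(r \right)} = r - 9 = -9 + r$)
$\left(O{\left(M{\left(g,L{\left(4,-3 \right)} \right)} \right)} - 343\right)^{2} = \left(\left(-9 + \sqrt{-2 + 1}\right) - 343\right)^{2} = \left(\left(-9 + \sqrt{-1}\right) - 343\right)^{2} = \left(\left(-9 + i\right) - 343\right)^{2} = \left(-352 + i\right)^{2}$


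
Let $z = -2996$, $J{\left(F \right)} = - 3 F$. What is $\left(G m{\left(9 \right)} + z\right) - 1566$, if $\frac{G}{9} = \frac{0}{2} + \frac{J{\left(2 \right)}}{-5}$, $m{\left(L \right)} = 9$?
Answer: $- \frac{22324}{5} \approx -4464.8$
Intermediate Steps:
$G = \frac{54}{5}$ ($G = 9 \left(\frac{0}{2} + \frac{\left(-3\right) 2}{-5}\right) = 9 \left(0 \cdot \frac{1}{2} - - \frac{6}{5}\right) = 9 \left(0 + \frac{6}{5}\right) = 9 \cdot \frac{6}{5} = \frac{54}{5} \approx 10.8$)
$\left(G m{\left(9 \right)} + z\right) - 1566 = \left(\frac{54}{5} \cdot 9 - 2996\right) - 1566 = \left(\frac{486}{5} - 2996\right) - 1566 = - \frac{14494}{5} - 1566 = - \frac{22324}{5}$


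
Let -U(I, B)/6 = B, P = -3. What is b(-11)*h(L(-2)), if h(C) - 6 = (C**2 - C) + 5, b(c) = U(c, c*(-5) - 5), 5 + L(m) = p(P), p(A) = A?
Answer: -24900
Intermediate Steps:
L(m) = -8 (L(m) = -5 - 3 = -8)
U(I, B) = -6*B
b(c) = 30 + 30*c (b(c) = -6*(c*(-5) - 5) = -6*(-5*c - 5) = -6*(-5 - 5*c) = 30 + 30*c)
h(C) = 11 + C**2 - C (h(C) = 6 + ((C**2 - C) + 5) = 6 + (5 + C**2 - C) = 11 + C**2 - C)
b(-11)*h(L(-2)) = (30 + 30*(-11))*(11 + (-8)**2 - 1*(-8)) = (30 - 330)*(11 + 64 + 8) = -300*83 = -24900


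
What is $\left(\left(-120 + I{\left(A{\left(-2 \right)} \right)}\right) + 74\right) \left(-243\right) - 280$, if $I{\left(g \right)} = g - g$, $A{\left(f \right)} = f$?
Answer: $10898$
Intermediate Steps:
$I{\left(g \right)} = 0$
$\left(\left(-120 + I{\left(A{\left(-2 \right)} \right)}\right) + 74\right) \left(-243\right) - 280 = \left(\left(-120 + 0\right) + 74\right) \left(-243\right) - 280 = \left(-120 + 74\right) \left(-243\right) - 280 = \left(-46\right) \left(-243\right) - 280 = 11178 - 280 = 10898$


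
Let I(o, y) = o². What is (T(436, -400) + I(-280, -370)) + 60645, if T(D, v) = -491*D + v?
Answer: -75431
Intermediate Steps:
T(D, v) = v - 491*D
(T(436, -400) + I(-280, -370)) + 60645 = ((-400 - 491*436) + (-280)²) + 60645 = ((-400 - 214076) + 78400) + 60645 = (-214476 + 78400) + 60645 = -136076 + 60645 = -75431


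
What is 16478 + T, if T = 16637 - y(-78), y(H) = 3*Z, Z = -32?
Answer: 33211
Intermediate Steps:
y(H) = -96 (y(H) = 3*(-32) = -96)
T = 16733 (T = 16637 - 1*(-96) = 16637 + 96 = 16733)
16478 + T = 16478 + 16733 = 33211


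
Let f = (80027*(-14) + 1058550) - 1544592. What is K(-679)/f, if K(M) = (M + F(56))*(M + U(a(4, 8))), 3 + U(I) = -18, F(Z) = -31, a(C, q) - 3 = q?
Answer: -24850/80321 ≈ -0.30938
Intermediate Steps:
a(C, q) = 3 + q
f = -1606420 (f = (-1120378 + 1058550) - 1544592 = -61828 - 1544592 = -1606420)
U(I) = -21 (U(I) = -3 - 18 = -21)
K(M) = (-31 + M)*(-21 + M) (K(M) = (M - 31)*(M - 21) = (-31 + M)*(-21 + M))
K(-679)/f = (651 + (-679)**2 - 52*(-679))/(-1606420) = (651 + 461041 + 35308)*(-1/1606420) = 497000*(-1/1606420) = -24850/80321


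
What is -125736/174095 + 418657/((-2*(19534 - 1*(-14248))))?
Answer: -81381317519/11762554580 ≈ -6.9187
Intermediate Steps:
-125736/174095 + 418657/((-2*(19534 - 1*(-14248)))) = -125736*1/174095 + 418657/((-2*(19534 + 14248))) = -125736/174095 + 418657/((-2*33782)) = -125736/174095 + 418657/(-67564) = -125736/174095 + 418657*(-1/67564) = -125736/174095 - 418657/67564 = -81381317519/11762554580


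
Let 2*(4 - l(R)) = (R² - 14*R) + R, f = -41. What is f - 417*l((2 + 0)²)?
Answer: -9215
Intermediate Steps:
l(R) = 4 - R²/2 + 13*R/2 (l(R) = 4 - ((R² - 14*R) + R)/2 = 4 - (R² - 13*R)/2 = 4 + (-R²/2 + 13*R/2) = 4 - R²/2 + 13*R/2)
f - 417*l((2 + 0)²) = -41 - 417*(4 - (2 + 0)⁴/2 + 13*(2 + 0)²/2) = -41 - 417*(4 - (2²)²/2 + (13/2)*2²) = -41 - 417*(4 - ½*4² + (13/2)*4) = -41 - 417*(4 - ½*16 + 26) = -41 - 417*(4 - 8 + 26) = -41 - 417*22 = -41 - 9174 = -9215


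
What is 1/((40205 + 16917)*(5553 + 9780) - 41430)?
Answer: 1/875810196 ≈ 1.1418e-9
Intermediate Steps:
1/((40205 + 16917)*(5553 + 9780) - 41430) = 1/(57122*15333 - 41430) = 1/(875851626 - 41430) = 1/875810196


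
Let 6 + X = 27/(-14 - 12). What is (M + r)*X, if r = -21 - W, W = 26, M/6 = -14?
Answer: 23973/26 ≈ 922.04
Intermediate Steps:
M = -84 (M = 6*(-14) = -84)
r = -47 (r = -21 - 1*26 = -21 - 26 = -47)
X = -183/26 (X = -6 + 27/(-14 - 12) = -6 + 27/(-26) = -6 + 27*(-1/26) = -6 - 27/26 = -183/26 ≈ -7.0385)
(M + r)*X = (-84 - 47)*(-183/26) = -131*(-183/26) = 23973/26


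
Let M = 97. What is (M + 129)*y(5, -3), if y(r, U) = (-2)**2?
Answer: 904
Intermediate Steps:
y(r, U) = 4
(M + 129)*y(5, -3) = (97 + 129)*4 = 226*4 = 904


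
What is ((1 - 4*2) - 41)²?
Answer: 2304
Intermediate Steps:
((1 - 4*2) - 41)² = ((1 - 8) - 41)² = (-7 - 41)² = (-48)² = 2304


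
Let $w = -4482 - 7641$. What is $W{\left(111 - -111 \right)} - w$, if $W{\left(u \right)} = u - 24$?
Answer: $12321$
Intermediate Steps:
$w = -12123$ ($w = -4482 - 7641 = -12123$)
$W{\left(u \right)} = -24 + u$ ($W{\left(u \right)} = u - 24 = -24 + u$)
$W{\left(111 - -111 \right)} - w = \left(-24 + \left(111 - -111\right)\right) - -12123 = \left(-24 + \left(111 + 111\right)\right) + 12123 = \left(-24 + 222\right) + 12123 = 198 + 12123 = 12321$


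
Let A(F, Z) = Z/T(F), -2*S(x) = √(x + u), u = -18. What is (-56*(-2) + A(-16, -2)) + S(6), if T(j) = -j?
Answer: 895/8 - I*√3 ≈ 111.88 - 1.732*I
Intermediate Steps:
S(x) = -√(-18 + x)/2 (S(x) = -√(x - 18)/2 = -√(-18 + x)/2)
A(F, Z) = -Z/F (A(F, Z) = Z/((-F)) = Z*(-1/F) = -Z/F)
(-56*(-2) + A(-16, -2)) + S(6) = (-56*(-2) - 1*(-2)/(-16)) - √(-18 + 6)/2 = (112 - 1*(-2)*(-1/16)) - I*√3 = (112 - ⅛) - I*√3 = 895/8 - I*√3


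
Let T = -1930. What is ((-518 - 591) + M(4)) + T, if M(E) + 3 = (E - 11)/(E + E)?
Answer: -24343/8 ≈ -3042.9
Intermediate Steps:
M(E) = -3 + (-11 + E)/(2*E) (M(E) = -3 + (E - 11)/(E + E) = -3 + (-11 + E)/((2*E)) = -3 + (-11 + E)*(1/(2*E)) = -3 + (-11 + E)/(2*E))
((-518 - 591) + M(4)) + T = ((-518 - 591) + (½)*(-11 - 5*4)/4) - 1930 = (-1109 + (½)*(¼)*(-11 - 20)) - 1930 = (-1109 + (½)*(¼)*(-31)) - 1930 = (-1109 - 31/8) - 1930 = -8903/8 - 1930 = -24343/8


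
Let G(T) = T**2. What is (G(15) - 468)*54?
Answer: -13122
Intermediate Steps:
(G(15) - 468)*54 = (15**2 - 468)*54 = (225 - 468)*54 = -243*54 = -13122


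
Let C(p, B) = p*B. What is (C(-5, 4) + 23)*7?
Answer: 21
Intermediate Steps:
C(p, B) = B*p
(C(-5, 4) + 23)*7 = (4*(-5) + 23)*7 = (-20 + 23)*7 = 3*7 = 21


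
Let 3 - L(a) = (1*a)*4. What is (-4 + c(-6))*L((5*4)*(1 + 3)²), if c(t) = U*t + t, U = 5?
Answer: 51080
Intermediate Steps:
L(a) = 3 - 4*a (L(a) = 3 - 1*a*4 = 3 - a*4 = 3 - 4*a)
c(t) = 6*t (c(t) = 5*t + t = 6*t)
(-4 + c(-6))*L((5*4)*(1 + 3)²) = (-4 + 6*(-6))*(3 - 4*5*4*(1 + 3)²) = (-4 - 36)*(3 - 80*4²) = -40*(3 - 80*16) = -40*(3 - 4*320) = -40*(3 - 1280) = -40*(-1277) = 51080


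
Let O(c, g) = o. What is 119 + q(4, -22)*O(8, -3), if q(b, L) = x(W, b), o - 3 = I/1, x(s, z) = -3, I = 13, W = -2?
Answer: 71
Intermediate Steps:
o = 16 (o = 3 + 13/1 = 3 + 13*1 = 3 + 13 = 16)
O(c, g) = 16
q(b, L) = -3
119 + q(4, -22)*O(8, -3) = 119 - 3*16 = 119 - 48 = 71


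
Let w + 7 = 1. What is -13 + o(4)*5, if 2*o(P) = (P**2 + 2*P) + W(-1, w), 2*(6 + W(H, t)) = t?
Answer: 49/2 ≈ 24.500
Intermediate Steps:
w = -6 (w = -7 + 1 = -6)
W(H, t) = -6 + t/2
o(P) = -9/2 + P + P**2/2 (o(P) = ((P**2 + 2*P) + (-6 + (1/2)*(-6)))/2 = ((P**2 + 2*P) + (-6 - 3))/2 = ((P**2 + 2*P) - 9)/2 = (-9 + P**2 + 2*P)/2 = -9/2 + P + P**2/2)
-13 + o(4)*5 = -13 + (-9/2 + 4 + (1/2)*4**2)*5 = -13 + (-9/2 + 4 + (1/2)*16)*5 = -13 + (-9/2 + 4 + 8)*5 = -13 + (15/2)*5 = -13 + 75/2 = 49/2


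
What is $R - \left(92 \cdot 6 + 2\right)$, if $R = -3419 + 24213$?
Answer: $20240$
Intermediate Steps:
$R = 20794$
$R - \left(92 \cdot 6 + 2\right) = 20794 - \left(92 \cdot 6 + 2\right) = 20794 - \left(552 + 2\right) = 20794 - 554 = 20240$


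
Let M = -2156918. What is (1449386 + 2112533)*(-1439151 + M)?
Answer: -12808906496411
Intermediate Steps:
(1449386 + 2112533)*(-1439151 + M) = (1449386 + 2112533)*(-1439151 - 2156918) = 3561919*(-3596069) = -12808906496411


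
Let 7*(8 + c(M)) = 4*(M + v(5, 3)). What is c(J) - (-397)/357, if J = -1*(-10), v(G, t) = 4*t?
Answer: 2029/357 ≈ 5.6835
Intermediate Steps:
J = 10
c(M) = -8/7 + 4*M/7 (c(M) = -8 + (4*(M + 4*3))/7 = -8 + (4*(M + 12))/7 = -8 + (4*(12 + M))/7 = -8 + (48 + 4*M)/7 = -8 + (48/7 + 4*M/7) = -8/7 + 4*M/7)
c(J) - (-397)/357 = (-8/7 + (4/7)*10) - (-397)/357 = (-8/7 + 40/7) - (-397)/357 = 32/7 - 1*(-397/357) = 32/7 + 397/357 = 2029/357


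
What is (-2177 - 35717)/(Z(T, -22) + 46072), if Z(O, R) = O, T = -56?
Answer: -18947/23008 ≈ -0.82350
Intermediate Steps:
(-2177 - 35717)/(Z(T, -22) + 46072) = (-2177 - 35717)/(-56 + 46072) = -37894/46016 = -37894*1/46016 = -18947/23008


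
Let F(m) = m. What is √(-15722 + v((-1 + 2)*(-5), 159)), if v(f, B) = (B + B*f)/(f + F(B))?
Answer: 4*I*√5827514/77 ≈ 125.4*I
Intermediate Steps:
v(f, B) = (B + B*f)/(B + f) (v(f, B) = (B + B*f)/(f + B) = (B + B*f)/(B + f))
√(-15722 + v((-1 + 2)*(-5), 159)) = √(-15722 + 159*(1 + (-1 + 2)*(-5))/(159 + (-1 + 2)*(-5))) = √(-15722 + 159*(1 + 1*(-5))/(159 + 1*(-5))) = √(-15722 + 159*(1 - 5)/(159 - 5)) = √(-15722 + 159*(-4)/154) = √(-15722 + 159*(1/154)*(-4)) = √(-15722 - 318/77) = √(-1210912/77) = 4*I*√5827514/77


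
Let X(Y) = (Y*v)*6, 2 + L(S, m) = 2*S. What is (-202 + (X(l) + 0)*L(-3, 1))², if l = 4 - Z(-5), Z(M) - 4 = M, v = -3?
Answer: 268324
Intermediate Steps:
Z(M) = 4 + M
L(S, m) = -2 + 2*S
l = 5 (l = 4 - (4 - 5) = 4 - 1*(-1) = 4 + 1 = 5)
X(Y) = -18*Y (X(Y) = (Y*(-3))*6 = -3*Y*6 = -18*Y)
(-202 + (X(l) + 0)*L(-3, 1))² = (-202 + (-18*5 + 0)*(-2 + 2*(-3)))² = (-202 + (-90 + 0)*(-2 - 6))² = (-202 - 90*(-8))² = (-202 + 720)² = 518² = 268324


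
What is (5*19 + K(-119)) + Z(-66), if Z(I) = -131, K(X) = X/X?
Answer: -35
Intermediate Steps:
K(X) = 1
(5*19 + K(-119)) + Z(-66) = (5*19 + 1) - 131 = (95 + 1) - 131 = 96 - 131 = -35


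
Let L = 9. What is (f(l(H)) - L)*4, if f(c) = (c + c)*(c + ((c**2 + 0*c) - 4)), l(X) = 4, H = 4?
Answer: 476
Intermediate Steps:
f(c) = 2*c*(-4 + c + c**2) (f(c) = (2*c)*(c + ((c**2 + 0) - 4)) = (2*c)*(c + (c**2 - 4)) = (2*c)*(c + (-4 + c**2)) = (2*c)*(-4 + c + c**2) = 2*c*(-4 + c + c**2))
(f(l(H)) - L)*4 = (2*4*(-4 + 4 + 4**2) - 1*9)*4 = (2*4*(-4 + 4 + 16) - 9)*4 = (2*4*16 - 9)*4 = (128 - 9)*4 = 119*4 = 476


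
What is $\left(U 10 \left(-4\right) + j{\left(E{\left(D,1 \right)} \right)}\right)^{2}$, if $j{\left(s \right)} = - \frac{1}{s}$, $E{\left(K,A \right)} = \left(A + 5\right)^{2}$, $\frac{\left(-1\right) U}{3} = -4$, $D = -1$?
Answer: $\frac{298632961}{1296} \approx 2.3043 \cdot 10^{5}$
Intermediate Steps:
$U = 12$ ($U = \left(-3\right) \left(-4\right) = 12$)
$E{\left(K,A \right)} = \left(5 + A\right)^{2}$
$\left(U 10 \left(-4\right) + j{\left(E{\left(D,1 \right)} \right)}\right)^{2} = \left(12 \cdot 10 \left(-4\right) - \frac{1}{\left(5 + 1\right)^{2}}\right)^{2} = \left(12 \left(-40\right) - \frac{1}{6^{2}}\right)^{2} = \left(-480 - \frac{1}{36}\right)^{2} = \left(- \frac{17281}{36}\right)^{2} = \frac{298632961}{1296}$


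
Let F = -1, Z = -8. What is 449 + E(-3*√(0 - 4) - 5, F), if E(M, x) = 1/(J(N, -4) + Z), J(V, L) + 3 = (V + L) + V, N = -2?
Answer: 8530/19 ≈ 448.95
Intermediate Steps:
J(V, L) = -3 + L + 2*V (J(V, L) = -3 + ((V + L) + V) = -3 + ((L + V) + V) = -3 + (L + 2*V) = -3 + L + 2*V)
E(M, x) = -1/19 (E(M, x) = 1/((-3 - 4 + 2*(-2)) - 8) = 1/((-3 - 4 - 4) - 8) = 1/(-11 - 8) = 1/(-19) = -1/19)
449 + E(-3*√(0 - 4) - 5, F) = 449 - 1/19 = 8530/19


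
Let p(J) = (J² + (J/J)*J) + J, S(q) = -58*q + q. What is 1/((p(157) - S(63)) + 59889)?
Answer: 1/88443 ≈ 1.1307e-5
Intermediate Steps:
S(q) = -57*q
p(J) = J² + 2*J (p(J) = (J² + 1*J) + J = (J² + J) + J = (J + J²) + J = J² + 2*J)
1/((p(157) - S(63)) + 59889) = 1/((157*(2 + 157) - (-57)*63) + 59889) = 1/((157*159 - 1*(-3591)) + 59889) = 1/((24963 + 3591) + 59889) = 1/(28554 + 59889) = 1/88443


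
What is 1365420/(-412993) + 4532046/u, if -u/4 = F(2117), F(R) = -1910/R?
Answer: 283027528469109/225376180 ≈ 1.2558e+6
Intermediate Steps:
u = 7640/2117 (u = -(-7640)/2117 = -4*(-1910/2117) = 7640/2117 ≈ 3.6089)
1365420/(-412993) + 4532046/u = 1365420/(-412993) + 4532046/(7640/2117) = 1365420*(-1/412993) + 4532046*(2117/7640) = -195060/58999 + 4797170691/3820 = 283027528469109/225376180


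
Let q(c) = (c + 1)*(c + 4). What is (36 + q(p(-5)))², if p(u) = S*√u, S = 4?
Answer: 400*(-2 + I*√5)² ≈ -400.0 - 3577.7*I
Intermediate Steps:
p(u) = 4*√u
q(c) = (1 + c)*(4 + c)
(36 + q(p(-5)))² = (36 + (4 + (4*√(-5))² + 5*(4*√(-5))))² = (36 + (4 + (4*(I*√5))² + 5*(4*(I*√5))))² = (36 + (4 + (4*I*√5)² + 5*(4*I*√5)))² = (36 + (4 - 80 + 20*I*√5))² = (36 + (-76 + 20*I*√5))² = (-40 + 20*I*√5)²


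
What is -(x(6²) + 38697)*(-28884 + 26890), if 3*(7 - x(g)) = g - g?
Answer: 77175776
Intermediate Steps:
x(g) = 7 (x(g) = 7 - (g - g)/3 = 7 - ⅓*0 = 7 + 0 = 7)
-(x(6²) + 38697)*(-28884 + 26890) = -(7 + 38697)*(-28884 + 26890) = -38704*(-1994) = -1*(-77175776) = 77175776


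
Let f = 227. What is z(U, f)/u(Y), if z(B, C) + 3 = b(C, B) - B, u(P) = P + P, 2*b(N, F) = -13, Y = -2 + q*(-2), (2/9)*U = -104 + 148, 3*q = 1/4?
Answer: 1245/26 ≈ 47.885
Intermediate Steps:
q = 1/12 (q = (1/3)/4 = (1/3)*(1/4) = 1/12 ≈ 0.083333)
U = 198 (U = 9*(-104 + 148)/2 = (9/2)*44 = 198)
Y = -13/6 (Y = -2 + (1/12)*(-2) = -2 - 1/6 = -13/6 ≈ -2.1667)
b(N, F) = -13/2 (b(N, F) = (1/2)*(-13) = -13/2)
u(P) = 2*P
z(B, C) = -19/2 - B (z(B, C) = -3 + (-13/2 - B) = -19/2 - B)
z(U, f)/u(Y) = (-19/2 - 1*198)/((2*(-13/6))) = (-19/2 - 198)/(-13/3) = -415/2*(-3/13) = 1245/26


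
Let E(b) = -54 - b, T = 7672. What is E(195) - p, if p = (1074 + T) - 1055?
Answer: -7940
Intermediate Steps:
p = 7691 (p = (1074 + 7672) - 1055 = 8746 - 1055 = 7691)
E(195) - p = (-54 - 1*195) - 1*7691 = (-54 - 195) - 7691 = -249 - 7691 = -7940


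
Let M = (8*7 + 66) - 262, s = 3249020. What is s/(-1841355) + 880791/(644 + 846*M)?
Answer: -400914094345/43380850716 ≈ -9.2417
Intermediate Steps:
M = -140 (M = (56 + 66) - 262 = 122 - 262 = -140)
s/(-1841355) + 880791/(644 + 846*M) = 3249020/(-1841355) + 880791/(644 + 846*(-140)) = 3249020*(-1/1841355) + 880791/(644 - 118440) = -649804/368271 + 880791/(-117796) = -649804/368271 + 880791*(-1/117796) = -649804/368271 - 880791/117796 = -400914094345/43380850716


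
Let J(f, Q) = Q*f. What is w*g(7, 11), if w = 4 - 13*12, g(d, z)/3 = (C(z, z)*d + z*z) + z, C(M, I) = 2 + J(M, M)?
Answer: -452808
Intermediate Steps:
C(M, I) = 2 + M² (C(M, I) = 2 + M*M = 2 + M²)
g(d, z) = 3*z + 3*z² + 3*d*(2 + z²) (g(d, z) = 3*(((2 + z²)*d + z*z) + z) = 3*((d*(2 + z²) + z²) + z) = 3*((z² + d*(2 + z²)) + z) = 3*(z + z² + d*(2 + z²)) = 3*z + 3*z² + 3*d*(2 + z²))
w = -152 (w = 4 - 156 = -152)
w*g(7, 11) = -152*(3*11 + 3*11² + 3*7*(2 + 11²)) = -152*(33 + 3*121 + 3*7*(2 + 121)) = -152*(33 + 363 + 3*7*123) = -152*(33 + 363 + 2583) = -152*2979 = -452808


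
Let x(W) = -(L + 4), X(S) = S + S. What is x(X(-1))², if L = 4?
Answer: 64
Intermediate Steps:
X(S) = 2*S
x(W) = -8 (x(W) = -(4 + 4) = -1*8 = -8)
x(X(-1))² = (-8)² = 64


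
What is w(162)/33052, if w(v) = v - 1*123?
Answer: 39/33052 ≈ 0.0011800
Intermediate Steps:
w(v) = -123 + v (w(v) = v - 123 = -123 + v)
w(162)/33052 = (-123 + 162)/33052 = 39*(1/33052) = 39/33052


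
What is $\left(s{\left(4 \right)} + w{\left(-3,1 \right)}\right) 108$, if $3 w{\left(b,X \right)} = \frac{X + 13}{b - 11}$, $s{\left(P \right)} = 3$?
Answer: $288$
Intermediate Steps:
$w{\left(b,X \right)} = \frac{13 + X}{3 \left(-11 + b\right)}$ ($w{\left(b,X \right)} = \frac{\left(X + 13\right) \frac{1}{b - 11}}{3} = \frac{\left(13 + X\right) \frac{1}{-11 + b}}{3} = \frac{\frac{1}{-11 + b} \left(13 + X\right)}{3} = \frac{13 + X}{3 \left(-11 + b\right)}$)
$\left(s{\left(4 \right)} + w{\left(-3,1 \right)}\right) 108 = \left(3 + \frac{13 + 1}{3 \left(-11 - 3\right)}\right) 108 = \left(3 + \frac{1}{3} \frac{1}{-14} \cdot 14\right) 108 = \left(3 + \frac{1}{3} \left(- \frac{1}{14}\right) 14\right) 108 = \left(3 - \frac{1}{3}\right) 108 = \frac{8}{3} \cdot 108 = 288$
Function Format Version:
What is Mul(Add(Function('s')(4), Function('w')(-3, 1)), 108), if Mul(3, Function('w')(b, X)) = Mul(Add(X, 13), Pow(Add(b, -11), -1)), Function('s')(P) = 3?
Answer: 288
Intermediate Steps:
Function('w')(b, X) = Mul(Rational(1, 3), Pow(Add(-11, b), -1), Add(13, X)) (Function('w')(b, X) = Mul(Rational(1, 3), Mul(Add(X, 13), Pow(Add(b, -11), -1))) = Mul(Rational(1, 3), Mul(Add(13, X), Pow(Add(-11, b), -1))) = Mul(Rational(1, 3), Mul(Pow(Add(-11, b), -1), Add(13, X))) = Mul(Rational(1, 3), Pow(Add(-11, b), -1), Add(13, X)))
Mul(Add(Function('s')(4), Function('w')(-3, 1)), 108) = Mul(Add(3, Mul(Rational(1, 3), Pow(Add(-11, -3), -1), Add(13, 1))), 108) = Mul(Add(3, Mul(Rational(1, 3), Pow(-14, -1), 14)), 108) = Mul(Add(3, Mul(Rational(1, 3), Rational(-1, 14), 14)), 108) = Mul(Add(3, Rational(-1, 3)), 108) = Mul(Rational(8, 3), 108) = 288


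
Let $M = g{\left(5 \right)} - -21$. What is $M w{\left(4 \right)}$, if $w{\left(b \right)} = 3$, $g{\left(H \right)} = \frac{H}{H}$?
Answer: $66$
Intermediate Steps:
$g{\left(H \right)} = 1$
$M = 22$ ($M = 1 - -21 = 1 + 21 = 22$)
$M w{\left(4 \right)} = 22 \cdot 3 = 66$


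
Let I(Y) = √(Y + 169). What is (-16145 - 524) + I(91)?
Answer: -16669 + 2*√65 ≈ -16653.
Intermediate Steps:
I(Y) = √(169 + Y)
(-16145 - 524) + I(91) = (-16145 - 524) + √(169 + 91) = -16669 + √260 = -16669 + 2*√65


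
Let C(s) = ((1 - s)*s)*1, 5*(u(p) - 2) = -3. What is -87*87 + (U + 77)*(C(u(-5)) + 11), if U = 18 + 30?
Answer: -6264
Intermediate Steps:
u(p) = 7/5 (u(p) = 2 + (⅕)*(-3) = 2 - ⅗ = 7/5)
U = 48
C(s) = s*(1 - s) (C(s) = (s*(1 - s))*1 = s*(1 - s))
-87*87 + (U + 77)*(C(u(-5)) + 11) = -87*87 + (48 + 77)*(7*(1 - 1*7/5)/5 + 11) = -7569 + 125*(7*(1 - 7/5)/5 + 11) = -7569 + 125*((7/5)*(-⅖) + 11) = -7569 + 125*(-14/25 + 11) = -7569 + 125*(261/25) = -7569 + 1305 = -6264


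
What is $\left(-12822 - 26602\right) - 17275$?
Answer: $-56699$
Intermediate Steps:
$\left(-12822 - 26602\right) - 17275 = -39424 - 17275 = -56699$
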